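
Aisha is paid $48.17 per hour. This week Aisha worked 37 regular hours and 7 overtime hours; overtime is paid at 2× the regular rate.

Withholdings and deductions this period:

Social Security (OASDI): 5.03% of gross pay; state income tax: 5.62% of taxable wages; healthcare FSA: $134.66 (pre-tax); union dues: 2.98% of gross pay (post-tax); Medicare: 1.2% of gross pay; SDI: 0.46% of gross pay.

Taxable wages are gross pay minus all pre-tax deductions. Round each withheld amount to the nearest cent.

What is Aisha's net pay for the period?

Regular pay: 37 × $48.17 = $1782.29
Overtime pay: 7 × $48.17 × 2 = $674.38
Gross pay = $1782.29 + $674.38 = $2456.67
Healthcare FSA: $134.66
Taxable wages = $2456.67 − $134.66 = $2322.01
State income tax: $2322.01 × 0.0562 = $130.50
SDI: $2456.67 × 0.0046 = $11.30
Medicare: $2456.67 × 0.012 = $29.48
Social Security (OASDI): $2456.67 × 0.0503 = $123.57
Union dues: $2456.67 × 0.0298 = $73.21
Total deductions = $134.66 + $130.50 + $11.30 + $29.48 + $123.57 + $73.21 = $502.72
Net pay = $2456.67 − $502.72 = $1953.95

$1953.95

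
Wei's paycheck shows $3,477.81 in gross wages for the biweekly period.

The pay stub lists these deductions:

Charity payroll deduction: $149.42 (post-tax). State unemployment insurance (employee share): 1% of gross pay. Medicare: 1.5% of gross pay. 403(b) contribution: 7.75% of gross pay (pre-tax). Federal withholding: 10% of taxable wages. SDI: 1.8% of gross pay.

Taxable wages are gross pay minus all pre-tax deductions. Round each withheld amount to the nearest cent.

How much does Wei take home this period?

403(b) contribution: $3,477.81 × 0.0775 = $269.53
Taxable wages = $3,477.81 − $269.53 = $3,208.28
Federal withholding: $3,208.28 × 0.1 = $320.83
SDI: $3,477.81 × 0.018 = $62.60
State unemployment insurance (employee share): $3,477.81 × 0.01 = $34.78
Medicare: $3,477.81 × 0.015 = $52.17
Charity payroll deduction: $149.42
Total deductions = $269.53 + $320.83 + $62.60 + $34.78 + $52.17 + $149.42 = $889.33
Net pay = $3,477.81 − $889.33 = $2,588.48

$2,588.48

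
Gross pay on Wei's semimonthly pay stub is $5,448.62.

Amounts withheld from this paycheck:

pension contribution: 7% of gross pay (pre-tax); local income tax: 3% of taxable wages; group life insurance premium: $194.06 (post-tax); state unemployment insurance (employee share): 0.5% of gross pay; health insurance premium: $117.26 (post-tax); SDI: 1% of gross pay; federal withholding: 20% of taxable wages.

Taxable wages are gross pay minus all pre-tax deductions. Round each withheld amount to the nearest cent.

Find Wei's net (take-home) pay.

$3,508.71

Pension contribution: $5,448.62 × 0.07 = $381.40
Taxable wages = $5,448.62 − $381.40 = $5,067.22
Federal withholding: $5,067.22 × 0.2 = $1,013.44
Local income tax: $5,067.22 × 0.03 = $152.02
SDI: $5,448.62 × 0.01 = $54.49
State unemployment insurance (employee share): $5,448.62 × 0.005 = $27.24
Health insurance premium: $117.26
Group life insurance premium: $194.06
Total deductions = $381.40 + $1,013.44 + $152.02 + $54.49 + $27.24 + $117.26 + $194.06 = $1,939.91
Net pay = $5,448.62 − $1,939.91 = $3,508.71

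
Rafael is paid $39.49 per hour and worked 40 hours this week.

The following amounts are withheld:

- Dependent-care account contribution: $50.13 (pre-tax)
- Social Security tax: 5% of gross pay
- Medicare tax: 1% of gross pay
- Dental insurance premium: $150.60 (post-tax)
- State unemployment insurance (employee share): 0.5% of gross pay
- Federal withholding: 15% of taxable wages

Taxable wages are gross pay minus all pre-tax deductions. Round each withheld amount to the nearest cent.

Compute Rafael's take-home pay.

Gross pay: 40 × $39.49 = $1579.60
Dependent-care account contribution: $50.13
Taxable wages = $1579.60 − $50.13 = $1529.47
Federal withholding: $1529.47 × 0.15 = $229.42
State unemployment insurance (employee share): $1579.60 × 0.005 = $7.90
Social Security tax: $1579.60 × 0.05 = $78.98
Medicare tax: $1579.60 × 0.01 = $15.80
Dental insurance premium: $150.60
Total deductions = $50.13 + $229.42 + $7.90 + $78.98 + $15.80 + $150.60 = $532.83
Net pay = $1579.60 − $532.83 = $1046.77

$1046.77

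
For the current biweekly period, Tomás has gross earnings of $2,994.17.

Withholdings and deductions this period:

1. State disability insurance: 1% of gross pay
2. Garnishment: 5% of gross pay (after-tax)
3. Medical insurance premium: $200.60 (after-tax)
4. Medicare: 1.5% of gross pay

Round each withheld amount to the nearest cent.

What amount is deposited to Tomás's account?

State disability insurance: $2,994.17 × 0.01 = $29.94
Medicare: $2,994.17 × 0.015 = $44.91
Medical insurance premium: $200.60
Garnishment: $2,994.17 × 0.05 = $149.71
Total deductions = $29.94 + $44.91 + $200.60 + $149.71 = $425.16
Net pay = $2,994.17 − $425.16 = $2,569.01

$2,569.01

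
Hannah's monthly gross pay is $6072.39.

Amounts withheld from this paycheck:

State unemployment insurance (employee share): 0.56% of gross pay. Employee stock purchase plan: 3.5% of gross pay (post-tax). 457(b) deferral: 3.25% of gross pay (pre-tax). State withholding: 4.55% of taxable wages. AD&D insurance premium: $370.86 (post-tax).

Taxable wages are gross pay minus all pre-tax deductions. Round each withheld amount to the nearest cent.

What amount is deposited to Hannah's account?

457(b) deferral: $6072.39 × 0.0325 = $197.35
Taxable wages = $6072.39 − $197.35 = $5875.04
State withholding: $5875.04 × 0.0455 = $267.31
State unemployment insurance (employee share): $6072.39 × 0.0056 = $34.01
AD&D insurance premium: $370.86
Employee stock purchase plan: $6072.39 × 0.035 = $212.53
Total deductions = $197.35 + $267.31 + $34.01 + $370.86 + $212.53 = $1082.06
Net pay = $6072.39 − $1082.06 = $4990.33

$4990.33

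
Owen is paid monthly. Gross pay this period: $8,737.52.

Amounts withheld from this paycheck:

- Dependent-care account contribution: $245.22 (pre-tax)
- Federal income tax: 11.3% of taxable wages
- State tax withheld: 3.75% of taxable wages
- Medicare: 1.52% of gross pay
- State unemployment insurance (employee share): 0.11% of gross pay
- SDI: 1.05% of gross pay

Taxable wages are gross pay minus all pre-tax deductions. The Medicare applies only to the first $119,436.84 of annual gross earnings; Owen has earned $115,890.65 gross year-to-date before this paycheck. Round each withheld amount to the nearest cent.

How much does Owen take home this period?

Dependent-care account contribution: $245.22
Taxable wages = $8,737.52 − $245.22 = $8,492.30
State tax withheld: $8,492.30 × 0.0375 = $318.46
Federal income tax: $8,492.30 × 0.113 = $959.63
State unemployment insurance (employee share): $8,737.52 × 0.0011 = $9.61
SDI: $8,737.52 × 0.0105 = $91.74
Medicare: only $119,436.84 − $115,890.65 = $3,546.19 of this check is subject → $3,546.19 × 0.0152 = $53.90
Total deductions = $245.22 + $318.46 + $959.63 + $9.61 + $91.74 + $53.90 = $1,678.56
Net pay = $8,737.52 − $1,678.56 = $7,058.96

$7,058.96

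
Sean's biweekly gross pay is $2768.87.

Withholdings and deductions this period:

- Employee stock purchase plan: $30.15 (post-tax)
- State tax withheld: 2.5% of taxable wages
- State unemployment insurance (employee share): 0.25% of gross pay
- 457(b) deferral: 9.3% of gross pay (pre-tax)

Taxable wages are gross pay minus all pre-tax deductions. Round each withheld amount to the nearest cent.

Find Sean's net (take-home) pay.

$2411.52

457(b) deferral: $2768.87 × 0.093 = $257.50
Taxable wages = $2768.87 − $257.50 = $2511.37
State tax withheld: $2511.37 × 0.025 = $62.78
State unemployment insurance (employee share): $2768.87 × 0.0025 = $6.92
Employee stock purchase plan: $30.15
Total deductions = $257.50 + $62.78 + $6.92 + $30.15 = $357.35
Net pay = $2768.87 − $357.35 = $2411.52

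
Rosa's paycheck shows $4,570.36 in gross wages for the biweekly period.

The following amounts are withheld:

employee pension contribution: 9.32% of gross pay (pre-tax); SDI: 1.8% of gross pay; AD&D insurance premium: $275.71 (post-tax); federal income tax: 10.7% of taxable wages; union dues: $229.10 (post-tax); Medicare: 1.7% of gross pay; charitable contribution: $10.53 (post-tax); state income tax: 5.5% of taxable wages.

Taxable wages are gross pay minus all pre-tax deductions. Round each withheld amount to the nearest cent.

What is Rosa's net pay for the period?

$2,797.70

Employee pension contribution: $4,570.36 × 0.0932 = $425.96
Taxable wages = $4,570.36 − $425.96 = $4,144.40
Federal income tax: $4,144.40 × 0.107 = $443.45
State income tax: $4,144.40 × 0.055 = $227.94
Medicare: $4,570.36 × 0.017 = $77.70
SDI: $4,570.36 × 0.018 = $82.27
Charitable contribution: $10.53
AD&D insurance premium: $275.71
Union dues: $229.10
Total deductions = $425.96 + $443.45 + $227.94 + $77.70 + $82.27 + $10.53 + $275.71 + $229.10 = $1,772.66
Net pay = $4,570.36 − $1,772.66 = $2,797.70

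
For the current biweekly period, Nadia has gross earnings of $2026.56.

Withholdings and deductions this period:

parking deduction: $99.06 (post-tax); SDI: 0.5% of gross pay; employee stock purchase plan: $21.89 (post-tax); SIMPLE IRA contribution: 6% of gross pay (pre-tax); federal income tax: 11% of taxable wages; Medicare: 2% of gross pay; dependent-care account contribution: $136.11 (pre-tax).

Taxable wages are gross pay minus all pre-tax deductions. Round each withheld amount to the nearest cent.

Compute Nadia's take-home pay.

SIMPLE IRA contribution: $2026.56 × 0.06 = $121.59
Dependent-care account contribution: $136.11
Pre-tax total = $121.59 + $136.11 = $257.70
Taxable wages = $2026.56 − $257.70 = $1768.86
Federal income tax: $1768.86 × 0.11 = $194.57
Medicare: $2026.56 × 0.02 = $40.53
SDI: $2026.56 × 0.005 = $10.13
Employee stock purchase plan: $21.89
Parking deduction: $99.06
Total deductions = $121.59 + $136.11 + $194.57 + $40.53 + $10.13 + $21.89 + $99.06 = $623.88
Net pay = $2026.56 − $623.88 = $1402.68

$1402.68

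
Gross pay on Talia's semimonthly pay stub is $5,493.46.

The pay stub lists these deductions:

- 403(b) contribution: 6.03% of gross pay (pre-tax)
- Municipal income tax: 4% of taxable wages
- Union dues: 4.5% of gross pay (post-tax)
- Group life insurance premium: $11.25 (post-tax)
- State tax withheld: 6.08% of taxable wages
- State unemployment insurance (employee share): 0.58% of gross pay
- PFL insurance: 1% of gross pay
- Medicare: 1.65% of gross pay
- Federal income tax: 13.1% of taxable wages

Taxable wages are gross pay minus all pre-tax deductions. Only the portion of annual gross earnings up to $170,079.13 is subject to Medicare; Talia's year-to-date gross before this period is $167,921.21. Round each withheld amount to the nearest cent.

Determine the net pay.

403(b) contribution: $5,493.46 × 0.0603 = $331.26
Taxable wages = $5,493.46 − $331.26 = $5,162.20
Municipal income tax: $5,162.20 × 0.04 = $206.49
Federal income tax: $5,162.20 × 0.131 = $676.25
State tax withheld: $5,162.20 × 0.0608 = $313.86
Medicare: only $170,079.13 − $167,921.21 = $2,157.92 of this check is subject → $2,157.92 × 0.0165 = $35.61
PFL insurance: $5,493.46 × 0.01 = $54.93
State unemployment insurance (employee share): $5,493.46 × 0.0058 = $31.86
Union dues: $5,493.46 × 0.045 = $247.21
Group life insurance premium: $11.25
Total deductions = $331.26 + $206.49 + $676.25 + $313.86 + $35.61 + $54.93 + $31.86 + $247.21 + $11.25 = $1,908.72
Net pay = $5,493.46 − $1,908.72 = $3,584.74

$3,584.74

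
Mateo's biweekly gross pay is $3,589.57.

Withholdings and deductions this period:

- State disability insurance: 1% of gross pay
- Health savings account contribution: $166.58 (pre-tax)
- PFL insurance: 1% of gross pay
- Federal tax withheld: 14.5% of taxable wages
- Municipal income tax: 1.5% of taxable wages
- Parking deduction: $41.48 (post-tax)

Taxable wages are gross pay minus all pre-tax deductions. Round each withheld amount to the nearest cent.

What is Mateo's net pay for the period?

$2,762.04

Health savings account contribution: $166.58
Taxable wages = $3,589.57 − $166.58 = $3,422.99
Municipal income tax: $3,422.99 × 0.015 = $51.34
Federal tax withheld: $3,422.99 × 0.145 = $496.33
PFL insurance: $3,589.57 × 0.01 = $35.90
State disability insurance: $3,589.57 × 0.01 = $35.90
Parking deduction: $41.48
Total deductions = $166.58 + $51.34 + $496.33 + $35.90 + $35.90 + $41.48 = $827.53
Net pay = $3,589.57 − $827.53 = $2,762.04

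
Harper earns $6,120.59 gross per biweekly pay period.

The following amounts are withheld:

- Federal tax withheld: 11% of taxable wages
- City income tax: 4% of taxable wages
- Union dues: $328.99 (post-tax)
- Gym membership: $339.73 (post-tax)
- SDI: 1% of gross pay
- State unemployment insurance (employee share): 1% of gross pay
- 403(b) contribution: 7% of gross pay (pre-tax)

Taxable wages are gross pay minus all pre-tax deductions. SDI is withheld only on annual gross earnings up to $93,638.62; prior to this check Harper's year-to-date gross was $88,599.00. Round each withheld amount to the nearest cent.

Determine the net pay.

403(b) contribution: $6,120.59 × 0.07 = $428.44
Taxable wages = $6,120.59 − $428.44 = $5,692.15
Federal tax withheld: $5,692.15 × 0.11 = $626.14
City income tax: $5,692.15 × 0.04 = $227.69
State unemployment insurance (employee share): $6,120.59 × 0.01 = $61.21
SDI: only $93,638.62 − $88,599.00 = $5,039.62 of this check is subject → $5,039.62 × 0.01 = $50.40
Union dues: $328.99
Gym membership: $339.73
Total deductions = $428.44 + $626.14 + $227.69 + $61.21 + $50.40 + $328.99 + $339.73 = $2,062.60
Net pay = $6,120.59 − $2,062.60 = $4,057.99

$4,057.99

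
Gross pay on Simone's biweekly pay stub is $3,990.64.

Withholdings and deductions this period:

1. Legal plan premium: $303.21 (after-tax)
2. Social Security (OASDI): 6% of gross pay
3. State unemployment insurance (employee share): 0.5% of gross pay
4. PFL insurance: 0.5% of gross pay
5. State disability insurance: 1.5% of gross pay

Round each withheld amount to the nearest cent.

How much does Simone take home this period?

$3,348.23

State disability insurance: $3,990.64 × 0.015 = $59.86
Social Security (OASDI): $3,990.64 × 0.06 = $239.44
State unemployment insurance (employee share): $3,990.64 × 0.005 = $19.95
PFL insurance: $3,990.64 × 0.005 = $19.95
Legal plan premium: $303.21
Total deductions = $59.86 + $239.44 + $19.95 + $19.95 + $303.21 = $642.41
Net pay = $3,990.64 − $642.41 = $3,348.23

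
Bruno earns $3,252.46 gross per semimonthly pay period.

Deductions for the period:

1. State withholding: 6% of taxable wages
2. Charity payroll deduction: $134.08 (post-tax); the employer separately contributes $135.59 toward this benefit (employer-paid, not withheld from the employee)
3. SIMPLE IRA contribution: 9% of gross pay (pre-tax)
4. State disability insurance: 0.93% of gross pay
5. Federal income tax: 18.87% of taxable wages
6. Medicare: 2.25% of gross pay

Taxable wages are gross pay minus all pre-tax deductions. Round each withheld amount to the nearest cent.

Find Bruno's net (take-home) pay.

$1,986.15

SIMPLE IRA contribution: $3,252.46 × 0.09 = $292.72
Taxable wages = $3,252.46 − $292.72 = $2,959.74
State withholding: $2,959.74 × 0.06 = $177.58
Federal income tax: $2,959.74 × 0.1887 = $558.50
State disability insurance: $3,252.46 × 0.0093 = $30.25
Medicare: $3,252.46 × 0.0225 = $73.18
Charity payroll deduction: $134.08
(Employer's $135.59 toward charity payroll deduction is not withheld from the employee.)
Total deductions = $292.72 + $177.58 + $558.50 + $30.25 + $73.18 + $134.08 = $1,266.31
Net pay = $3,252.46 − $1,266.31 = $1,986.15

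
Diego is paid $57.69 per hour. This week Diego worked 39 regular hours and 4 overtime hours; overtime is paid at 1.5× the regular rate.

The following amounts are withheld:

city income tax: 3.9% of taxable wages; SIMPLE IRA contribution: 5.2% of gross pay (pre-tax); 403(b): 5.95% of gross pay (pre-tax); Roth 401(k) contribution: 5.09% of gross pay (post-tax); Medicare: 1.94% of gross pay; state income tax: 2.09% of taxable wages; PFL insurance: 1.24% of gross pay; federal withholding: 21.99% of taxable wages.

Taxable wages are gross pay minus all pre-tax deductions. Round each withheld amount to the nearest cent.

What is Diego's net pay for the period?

$1,446.52

Regular pay: 39 × $57.69 = $2,249.91
Overtime pay: 4 × $57.69 × 1.5 = $346.14
Gross pay = $2,249.91 + $346.14 = $2,596.05
SIMPLE IRA contribution: $2,596.05 × 0.052 = $134.99
403(b): $2,596.05 × 0.0595 = $154.46
Pre-tax total = $134.99 + $154.46 = $289.45
Taxable wages = $2,596.05 − $289.45 = $2,306.60
City income tax: $2,306.60 × 0.039 = $89.96
Federal withholding: $2,306.60 × 0.2199 = $507.22
State income tax: $2,306.60 × 0.0209 = $48.21
Medicare: $2,596.05 × 0.0194 = $50.36
PFL insurance: $2,596.05 × 0.0124 = $32.19
Roth 401(k) contribution: $2,596.05 × 0.0509 = $132.14
Total deductions = $134.99 + $154.46 + $89.96 + $507.22 + $48.21 + $50.36 + $32.19 + $132.14 = $1,149.53
Net pay = $2,596.05 − $1,149.53 = $1,446.52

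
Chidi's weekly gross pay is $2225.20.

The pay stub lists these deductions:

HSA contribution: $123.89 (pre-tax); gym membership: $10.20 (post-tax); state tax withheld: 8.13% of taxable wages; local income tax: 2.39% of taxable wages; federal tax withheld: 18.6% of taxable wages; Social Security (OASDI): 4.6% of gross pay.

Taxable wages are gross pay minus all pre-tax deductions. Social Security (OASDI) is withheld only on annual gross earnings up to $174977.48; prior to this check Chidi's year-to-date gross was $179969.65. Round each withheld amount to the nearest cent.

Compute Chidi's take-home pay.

HSA contribution: $123.89
Taxable wages = $2225.20 − $123.89 = $2101.31
Local income tax: $2101.31 × 0.0239 = $50.22
State tax withheld: $2101.31 × 0.0813 = $170.84
Federal tax withheld: $2101.31 × 0.186 = $390.84
Social Security (OASDI): annual cap $174977.48 already reached (YTD $179969.65), so $0.00
Gym membership: $10.20
Total deductions = $123.89 + $50.22 + $170.84 + $390.84 + $0.00 + $10.20 = $745.99
Net pay = $2225.20 − $745.99 = $1479.21

$1479.21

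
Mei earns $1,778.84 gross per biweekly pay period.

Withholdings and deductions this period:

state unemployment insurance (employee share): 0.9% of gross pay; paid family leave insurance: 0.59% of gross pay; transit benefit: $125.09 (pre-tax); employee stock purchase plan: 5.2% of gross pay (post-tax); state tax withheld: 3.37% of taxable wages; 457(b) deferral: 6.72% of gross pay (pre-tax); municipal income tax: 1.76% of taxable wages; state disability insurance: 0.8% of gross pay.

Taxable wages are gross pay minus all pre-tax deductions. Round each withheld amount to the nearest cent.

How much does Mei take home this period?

457(b) deferral: $1,778.84 × 0.0672 = $119.54
Transit benefit: $125.09
Pre-tax total = $119.54 + $125.09 = $244.63
Taxable wages = $1,778.84 − $244.63 = $1,534.21
State tax withheld: $1,534.21 × 0.0337 = $51.70
Municipal income tax: $1,534.21 × 0.0176 = $27.00
State disability insurance: $1,778.84 × 0.008 = $14.23
State unemployment insurance (employee share): $1,778.84 × 0.009 = $16.01
Paid family leave insurance: $1,778.84 × 0.0059 = $10.50
Employee stock purchase plan: $1,778.84 × 0.052 = $92.50
Total deductions = $119.54 + $125.09 + $51.70 + $27.00 + $14.23 + $16.01 + $10.50 + $92.50 = $456.57
Net pay = $1,778.84 − $456.57 = $1,322.27

$1,322.27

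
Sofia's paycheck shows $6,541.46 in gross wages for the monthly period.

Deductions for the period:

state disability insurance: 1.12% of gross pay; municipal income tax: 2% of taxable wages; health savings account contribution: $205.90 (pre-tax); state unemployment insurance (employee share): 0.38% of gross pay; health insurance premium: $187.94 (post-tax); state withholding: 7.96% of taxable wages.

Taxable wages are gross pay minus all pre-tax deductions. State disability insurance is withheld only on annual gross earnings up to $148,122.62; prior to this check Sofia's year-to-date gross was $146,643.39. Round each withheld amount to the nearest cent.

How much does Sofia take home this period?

Health savings account contribution: $205.90
Taxable wages = $6,541.46 − $205.90 = $6,335.56
Municipal income tax: $6,335.56 × 0.02 = $126.71
State withholding: $6,335.56 × 0.0796 = $504.31
State unemployment insurance (employee share): $6,541.46 × 0.0038 = $24.86
State disability insurance: only $148,122.62 − $146,643.39 = $1,479.23 of this check is subject → $1,479.23 × 0.0112 = $16.57
Health insurance premium: $187.94
Total deductions = $205.90 + $126.71 + $504.31 + $24.86 + $16.57 + $187.94 = $1,066.29
Net pay = $6,541.46 − $1,066.29 = $5,475.17

$5,475.17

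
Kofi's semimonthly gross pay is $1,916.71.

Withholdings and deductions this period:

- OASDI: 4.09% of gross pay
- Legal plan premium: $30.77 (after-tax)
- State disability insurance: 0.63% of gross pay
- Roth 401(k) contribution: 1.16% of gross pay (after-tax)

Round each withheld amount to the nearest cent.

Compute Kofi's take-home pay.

$1,773.24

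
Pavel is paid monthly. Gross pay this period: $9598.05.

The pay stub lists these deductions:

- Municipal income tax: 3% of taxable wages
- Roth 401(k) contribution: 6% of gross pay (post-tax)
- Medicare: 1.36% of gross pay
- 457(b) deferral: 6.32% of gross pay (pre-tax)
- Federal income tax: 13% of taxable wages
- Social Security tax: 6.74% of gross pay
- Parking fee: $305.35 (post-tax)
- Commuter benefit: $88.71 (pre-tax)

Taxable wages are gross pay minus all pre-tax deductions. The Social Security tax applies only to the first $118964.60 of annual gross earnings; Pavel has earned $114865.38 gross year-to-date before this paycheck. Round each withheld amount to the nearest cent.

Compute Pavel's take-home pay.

$6190.25

Commuter benefit: $88.71
457(b) deferral: $9598.05 × 0.0632 = $606.60
Pre-tax total = $88.71 + $606.60 = $695.31
Taxable wages = $9598.05 − $695.31 = $8902.74
Municipal income tax: $8902.74 × 0.03 = $267.08
Federal income tax: $8902.74 × 0.13 = $1157.36
Medicare: $9598.05 × 0.0136 = $130.53
Social Security tax: only $118964.60 − $114865.38 = $4099.22 of this check is subject → $4099.22 × 0.0674 = $276.29
Parking fee: $305.35
Roth 401(k) contribution: $9598.05 × 0.06 = $575.88
Total deductions = $88.71 + $606.60 + $267.08 + $1157.36 + $130.53 + $276.29 + $305.35 + $575.88 = $3407.80
Net pay = $9598.05 − $3407.80 = $6190.25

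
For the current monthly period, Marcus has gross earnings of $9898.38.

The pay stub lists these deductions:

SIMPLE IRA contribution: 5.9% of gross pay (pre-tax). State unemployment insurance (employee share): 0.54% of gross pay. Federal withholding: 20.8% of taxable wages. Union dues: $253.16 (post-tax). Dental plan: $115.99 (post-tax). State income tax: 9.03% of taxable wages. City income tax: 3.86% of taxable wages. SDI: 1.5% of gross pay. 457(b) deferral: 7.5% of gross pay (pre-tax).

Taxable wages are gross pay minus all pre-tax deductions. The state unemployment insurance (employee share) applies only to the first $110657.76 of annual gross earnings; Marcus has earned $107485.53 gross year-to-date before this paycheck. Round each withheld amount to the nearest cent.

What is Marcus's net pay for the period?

$5149.33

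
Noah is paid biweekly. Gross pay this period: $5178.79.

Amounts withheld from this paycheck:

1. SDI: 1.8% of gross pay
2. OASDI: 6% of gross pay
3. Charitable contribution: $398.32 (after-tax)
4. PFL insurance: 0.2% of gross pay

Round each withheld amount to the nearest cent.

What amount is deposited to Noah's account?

$4366.16

OASDI: $5178.79 × 0.06 = $310.73
PFL insurance: $5178.79 × 0.002 = $10.36
SDI: $5178.79 × 0.018 = $93.22
Charitable contribution: $398.32
Total deductions = $310.73 + $10.36 + $93.22 + $398.32 = $812.63
Net pay = $5178.79 − $812.63 = $4366.16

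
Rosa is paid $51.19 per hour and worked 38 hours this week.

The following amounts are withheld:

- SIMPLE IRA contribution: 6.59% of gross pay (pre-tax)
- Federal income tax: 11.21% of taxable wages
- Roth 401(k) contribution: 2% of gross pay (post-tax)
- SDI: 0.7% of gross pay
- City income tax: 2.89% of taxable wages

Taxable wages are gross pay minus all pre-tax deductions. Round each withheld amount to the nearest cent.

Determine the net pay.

$1,508.31

Gross pay: 38 × $51.19 = $1,945.22
SIMPLE IRA contribution: $1,945.22 × 0.0659 = $128.19
Taxable wages = $1,945.22 − $128.19 = $1,817.03
City income tax: $1,817.03 × 0.0289 = $52.51
Federal income tax: $1,817.03 × 0.1121 = $203.69
SDI: $1,945.22 × 0.007 = $13.62
Roth 401(k) contribution: $1,945.22 × 0.02 = $38.90
Total deductions = $128.19 + $52.51 + $203.69 + $13.62 + $38.90 = $436.91
Net pay = $1,945.22 − $436.91 = $1,508.31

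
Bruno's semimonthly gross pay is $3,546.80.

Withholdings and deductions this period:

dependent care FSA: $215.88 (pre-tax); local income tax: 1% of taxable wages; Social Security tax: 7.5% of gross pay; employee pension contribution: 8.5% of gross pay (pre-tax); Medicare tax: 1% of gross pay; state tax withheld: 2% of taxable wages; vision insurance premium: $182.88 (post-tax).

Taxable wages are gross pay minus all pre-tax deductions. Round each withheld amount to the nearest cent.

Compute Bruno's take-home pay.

$2,454.20

Dependent care FSA: $215.88
Employee pension contribution: $3,546.80 × 0.085 = $301.48
Pre-tax total = $215.88 + $301.48 = $517.36
Taxable wages = $3,546.80 − $517.36 = $3,029.44
Local income tax: $3,029.44 × 0.01 = $30.29
State tax withheld: $3,029.44 × 0.02 = $60.59
Social Security tax: $3,546.80 × 0.075 = $266.01
Medicare tax: $3,546.80 × 0.01 = $35.47
Vision insurance premium: $182.88
Total deductions = $215.88 + $301.48 + $30.29 + $60.59 + $266.01 + $35.47 + $182.88 = $1,092.60
Net pay = $3,546.80 − $1,092.60 = $2,454.20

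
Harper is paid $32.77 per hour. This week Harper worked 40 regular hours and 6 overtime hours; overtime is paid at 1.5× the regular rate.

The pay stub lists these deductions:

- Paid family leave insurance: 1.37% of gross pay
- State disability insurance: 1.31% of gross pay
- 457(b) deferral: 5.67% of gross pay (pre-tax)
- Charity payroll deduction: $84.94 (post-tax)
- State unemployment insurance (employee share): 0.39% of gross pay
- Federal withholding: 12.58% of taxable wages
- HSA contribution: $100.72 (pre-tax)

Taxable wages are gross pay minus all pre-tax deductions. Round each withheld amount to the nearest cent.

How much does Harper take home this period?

Regular pay: 40 × $32.77 = $1,310.80
Overtime pay: 6 × $32.77 × 1.5 = $294.93
Gross pay = $1,310.80 + $294.93 = $1,605.73
457(b) deferral: $1,605.73 × 0.0567 = $91.04
HSA contribution: $100.72
Pre-tax total = $91.04 + $100.72 = $191.76
Taxable wages = $1,605.73 − $191.76 = $1,413.97
Federal withholding: $1,413.97 × 0.1258 = $177.88
State disability insurance: $1,605.73 × 0.0131 = $21.04
Paid family leave insurance: $1,605.73 × 0.0137 = $22.00
State unemployment insurance (employee share): $1,605.73 × 0.0039 = $6.26
Charity payroll deduction: $84.94
Total deductions = $91.04 + $100.72 + $177.88 + $21.04 + $22.00 + $6.26 + $84.94 = $503.88
Net pay = $1,605.73 − $503.88 = $1,101.85

$1,101.85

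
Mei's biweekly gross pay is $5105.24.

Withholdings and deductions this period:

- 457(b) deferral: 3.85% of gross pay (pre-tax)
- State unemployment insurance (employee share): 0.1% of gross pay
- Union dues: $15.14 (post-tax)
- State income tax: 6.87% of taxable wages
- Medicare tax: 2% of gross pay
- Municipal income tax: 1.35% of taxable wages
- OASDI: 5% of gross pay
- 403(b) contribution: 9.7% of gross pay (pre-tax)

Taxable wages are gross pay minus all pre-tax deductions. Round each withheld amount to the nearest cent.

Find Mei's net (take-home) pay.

$3673.08

457(b) deferral: $5105.24 × 0.0385 = $196.55
403(b) contribution: $5105.24 × 0.097 = $495.21
Pre-tax total = $196.55 + $495.21 = $691.76
Taxable wages = $5105.24 − $691.76 = $4413.48
State income tax: $4413.48 × 0.0687 = $303.21
Municipal income tax: $4413.48 × 0.0135 = $59.58
Medicare tax: $5105.24 × 0.02 = $102.10
State unemployment insurance (employee share): $5105.24 × 0.001 = $5.11
OASDI: $5105.24 × 0.05 = $255.26
Union dues: $15.14
Total deductions = $196.55 + $495.21 + $303.21 + $59.58 + $102.10 + $5.11 + $255.26 + $15.14 = $1432.16
Net pay = $5105.24 − $1432.16 = $3673.08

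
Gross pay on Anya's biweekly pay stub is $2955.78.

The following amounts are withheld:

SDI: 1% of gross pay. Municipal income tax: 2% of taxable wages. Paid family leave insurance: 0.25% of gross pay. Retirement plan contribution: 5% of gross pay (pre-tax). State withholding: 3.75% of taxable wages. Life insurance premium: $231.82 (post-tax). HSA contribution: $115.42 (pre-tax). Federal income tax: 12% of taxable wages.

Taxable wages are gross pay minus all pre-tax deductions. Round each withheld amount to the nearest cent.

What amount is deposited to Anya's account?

$1945.87

Retirement plan contribution: $2955.78 × 0.05 = $147.79
HSA contribution: $115.42
Pre-tax total = $147.79 + $115.42 = $263.21
Taxable wages = $2955.78 − $263.21 = $2692.57
Federal income tax: $2692.57 × 0.12 = $323.11
State withholding: $2692.57 × 0.0375 = $100.97
Municipal income tax: $2692.57 × 0.02 = $53.85
Paid family leave insurance: $2955.78 × 0.0025 = $7.39
SDI: $2955.78 × 0.01 = $29.56
Life insurance premium: $231.82
Total deductions = $147.79 + $115.42 + $323.11 + $100.97 + $53.85 + $7.39 + $29.56 + $231.82 = $1009.91
Net pay = $2955.78 − $1009.91 = $1945.87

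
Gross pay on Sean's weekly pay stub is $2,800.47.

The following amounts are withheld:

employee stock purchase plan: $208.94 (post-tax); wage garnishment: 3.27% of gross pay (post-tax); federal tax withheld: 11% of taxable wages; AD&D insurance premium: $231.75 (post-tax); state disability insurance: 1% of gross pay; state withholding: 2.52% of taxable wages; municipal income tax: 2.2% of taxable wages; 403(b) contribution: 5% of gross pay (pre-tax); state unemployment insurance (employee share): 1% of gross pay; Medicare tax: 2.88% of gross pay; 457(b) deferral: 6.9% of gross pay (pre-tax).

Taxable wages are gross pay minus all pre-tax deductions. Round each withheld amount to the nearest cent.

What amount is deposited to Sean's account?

$1,410.46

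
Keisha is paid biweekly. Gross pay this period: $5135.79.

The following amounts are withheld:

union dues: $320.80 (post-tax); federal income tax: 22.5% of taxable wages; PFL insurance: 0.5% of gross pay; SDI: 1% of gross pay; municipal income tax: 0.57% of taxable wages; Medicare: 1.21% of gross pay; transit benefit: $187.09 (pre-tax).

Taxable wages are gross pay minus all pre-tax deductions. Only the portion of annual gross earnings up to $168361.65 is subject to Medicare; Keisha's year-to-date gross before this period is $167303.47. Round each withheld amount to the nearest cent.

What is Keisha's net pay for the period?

Transit benefit: $187.09
Taxable wages = $5135.79 − $187.09 = $4948.70
Federal income tax: $4948.70 × 0.225 = $1113.46
Municipal income tax: $4948.70 × 0.0057 = $28.21
SDI: $5135.79 × 0.01 = $51.36
PFL insurance: $5135.79 × 0.005 = $25.68
Medicare: only $168361.65 − $167303.47 = $1058.18 of this check is subject → $1058.18 × 0.0121 = $12.80
Union dues: $320.80
Total deductions = $187.09 + $1113.46 + $28.21 + $51.36 + $25.68 + $12.80 + $320.80 = $1739.40
Net pay = $5135.79 − $1739.40 = $3396.39

$3396.39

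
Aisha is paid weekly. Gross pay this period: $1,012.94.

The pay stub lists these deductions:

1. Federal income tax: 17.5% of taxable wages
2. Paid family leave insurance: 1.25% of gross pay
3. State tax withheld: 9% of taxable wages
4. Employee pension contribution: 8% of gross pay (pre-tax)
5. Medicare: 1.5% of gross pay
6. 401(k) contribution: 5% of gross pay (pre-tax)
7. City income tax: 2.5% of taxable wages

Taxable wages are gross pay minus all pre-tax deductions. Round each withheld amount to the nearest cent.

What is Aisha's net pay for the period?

$597.84

Employee pension contribution: $1,012.94 × 0.08 = $81.04
401(k) contribution: $1,012.94 × 0.05 = $50.65
Pre-tax total = $81.04 + $50.65 = $131.69
Taxable wages = $1,012.94 − $131.69 = $881.25
City income tax: $881.25 × 0.025 = $22.03
Federal income tax: $881.25 × 0.175 = $154.22
State tax withheld: $881.25 × 0.09 = $79.31
Medicare: $1,012.94 × 0.015 = $15.19
Paid family leave insurance: $1,012.94 × 0.0125 = $12.66
Total deductions = $81.04 + $50.65 + $22.03 + $154.22 + $79.31 + $15.19 + $12.66 = $415.10
Net pay = $1,012.94 − $415.10 = $597.84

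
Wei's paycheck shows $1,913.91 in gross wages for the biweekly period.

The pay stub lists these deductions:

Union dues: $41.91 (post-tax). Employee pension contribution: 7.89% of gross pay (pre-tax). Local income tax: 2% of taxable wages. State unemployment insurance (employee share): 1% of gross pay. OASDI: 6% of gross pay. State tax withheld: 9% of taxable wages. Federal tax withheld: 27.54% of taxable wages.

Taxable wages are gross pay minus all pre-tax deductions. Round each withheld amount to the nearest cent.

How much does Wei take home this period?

Employee pension contribution: $1,913.91 × 0.0789 = $151.01
Taxable wages = $1,913.91 − $151.01 = $1,762.90
Local income tax: $1,762.90 × 0.02 = $35.26
State tax withheld: $1,762.90 × 0.09 = $158.66
Federal tax withheld: $1,762.90 × 0.2754 = $485.50
State unemployment insurance (employee share): $1,913.91 × 0.01 = $19.14
OASDI: $1,913.91 × 0.06 = $114.83
Union dues: $41.91
Total deductions = $151.01 + $35.26 + $158.66 + $485.50 + $19.14 + $114.83 + $41.91 = $1,006.31
Net pay = $1,913.91 − $1,006.31 = $907.60

$907.60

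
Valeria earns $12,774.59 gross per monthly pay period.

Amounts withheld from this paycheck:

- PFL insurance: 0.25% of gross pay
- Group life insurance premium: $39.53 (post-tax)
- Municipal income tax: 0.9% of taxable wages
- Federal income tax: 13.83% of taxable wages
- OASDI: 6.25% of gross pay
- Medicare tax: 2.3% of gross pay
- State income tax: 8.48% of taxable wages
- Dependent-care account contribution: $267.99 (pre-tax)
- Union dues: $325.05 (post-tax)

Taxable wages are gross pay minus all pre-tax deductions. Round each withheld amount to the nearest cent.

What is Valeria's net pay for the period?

$8,115.07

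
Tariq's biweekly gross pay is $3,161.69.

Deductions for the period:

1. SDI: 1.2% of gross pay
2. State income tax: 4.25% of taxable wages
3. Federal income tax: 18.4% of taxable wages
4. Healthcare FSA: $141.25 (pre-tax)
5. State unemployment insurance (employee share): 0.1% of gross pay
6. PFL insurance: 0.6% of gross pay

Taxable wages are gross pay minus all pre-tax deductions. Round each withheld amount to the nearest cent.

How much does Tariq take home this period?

$2,276.24

Healthcare FSA: $141.25
Taxable wages = $3,161.69 − $141.25 = $3,020.44
State income tax: $3,020.44 × 0.0425 = $128.37
Federal income tax: $3,020.44 × 0.184 = $555.76
PFL insurance: $3,161.69 × 0.006 = $18.97
SDI: $3,161.69 × 0.012 = $37.94
State unemployment insurance (employee share): $3,161.69 × 0.001 = $3.16
Total deductions = $141.25 + $128.37 + $555.76 + $18.97 + $37.94 + $3.16 = $885.45
Net pay = $3,161.69 − $885.45 = $2,276.24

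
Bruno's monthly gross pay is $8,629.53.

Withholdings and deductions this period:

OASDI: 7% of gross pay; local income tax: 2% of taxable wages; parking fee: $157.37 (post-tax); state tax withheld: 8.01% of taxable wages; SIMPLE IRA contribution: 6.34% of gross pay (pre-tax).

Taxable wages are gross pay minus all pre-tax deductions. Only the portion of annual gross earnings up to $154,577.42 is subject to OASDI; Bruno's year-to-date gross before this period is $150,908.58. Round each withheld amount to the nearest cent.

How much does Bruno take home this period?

$6,859.18

SIMPLE IRA contribution: $8,629.53 × 0.0634 = $547.11
Taxable wages = $8,629.53 − $547.11 = $8,082.42
Local income tax: $8,082.42 × 0.02 = $161.65
State tax withheld: $8,082.42 × 0.0801 = $647.40
OASDI: only $154,577.42 − $150,908.58 = $3,668.84 of this check is subject → $3,668.84 × 0.07 = $256.82
Parking fee: $157.37
Total deductions = $547.11 + $161.65 + $647.40 + $256.82 + $157.37 = $1,770.35
Net pay = $8,629.53 − $1,770.35 = $6,859.18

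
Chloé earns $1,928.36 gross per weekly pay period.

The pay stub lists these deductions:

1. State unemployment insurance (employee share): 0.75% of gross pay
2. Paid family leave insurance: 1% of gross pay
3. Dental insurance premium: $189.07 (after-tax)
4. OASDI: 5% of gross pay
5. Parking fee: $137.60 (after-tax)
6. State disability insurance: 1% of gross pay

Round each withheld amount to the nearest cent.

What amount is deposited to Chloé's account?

OASDI: $1,928.36 × 0.05 = $96.42
State unemployment insurance (employee share): $1,928.36 × 0.0075 = $14.46
Paid family leave insurance: $1,928.36 × 0.01 = $19.28
State disability insurance: $1,928.36 × 0.01 = $19.28
Parking fee: $137.60
Dental insurance premium: $189.07
Total deductions = $96.42 + $14.46 + $19.28 + $19.28 + $137.60 + $189.07 = $476.11
Net pay = $1,928.36 − $476.11 = $1,452.25

$1,452.25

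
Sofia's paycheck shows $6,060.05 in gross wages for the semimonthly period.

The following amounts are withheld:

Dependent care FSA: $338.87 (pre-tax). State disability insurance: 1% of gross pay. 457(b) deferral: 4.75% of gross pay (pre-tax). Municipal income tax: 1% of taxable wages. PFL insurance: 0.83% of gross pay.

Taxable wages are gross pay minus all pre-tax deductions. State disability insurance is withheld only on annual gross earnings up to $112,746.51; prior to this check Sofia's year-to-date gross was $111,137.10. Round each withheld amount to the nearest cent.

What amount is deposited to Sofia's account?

457(b) deferral: $6,060.05 × 0.0475 = $287.85
Dependent care FSA: $338.87
Pre-tax total = $287.85 + $338.87 = $626.72
Taxable wages = $6,060.05 − $626.72 = $5,433.33
Municipal income tax: $5,433.33 × 0.01 = $54.33
PFL insurance: $6,060.05 × 0.0083 = $50.30
State disability insurance: only $112,746.51 − $111,137.10 = $1,609.41 of this check is subject → $1,609.41 × 0.01 = $16.09
Total deductions = $287.85 + $338.87 + $54.33 + $50.30 + $16.09 = $747.44
Net pay = $6,060.05 − $747.44 = $5,312.61

$5,312.61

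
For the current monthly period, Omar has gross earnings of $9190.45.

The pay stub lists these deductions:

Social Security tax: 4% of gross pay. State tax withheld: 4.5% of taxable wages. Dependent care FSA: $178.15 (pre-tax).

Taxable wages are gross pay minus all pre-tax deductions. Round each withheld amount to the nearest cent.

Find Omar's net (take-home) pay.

Dependent care FSA: $178.15
Taxable wages = $9190.45 − $178.15 = $9012.30
State tax withheld: $9012.30 × 0.045 = $405.55
Social Security tax: $9190.45 × 0.04 = $367.62
Total deductions = $178.15 + $405.55 + $367.62 = $951.32
Net pay = $9190.45 − $951.32 = $8239.13

$8239.13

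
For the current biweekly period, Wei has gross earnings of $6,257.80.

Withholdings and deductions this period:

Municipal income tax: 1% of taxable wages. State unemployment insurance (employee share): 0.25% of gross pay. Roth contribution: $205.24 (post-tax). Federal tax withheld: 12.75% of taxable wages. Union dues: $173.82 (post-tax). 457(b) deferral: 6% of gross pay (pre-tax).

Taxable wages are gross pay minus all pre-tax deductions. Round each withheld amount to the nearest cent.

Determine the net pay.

457(b) deferral: $6,257.80 × 0.06 = $375.47
Taxable wages = $6,257.80 − $375.47 = $5,882.33
Municipal income tax: $5,882.33 × 0.01 = $58.82
Federal tax withheld: $5,882.33 × 0.1275 = $750.00
State unemployment insurance (employee share): $6,257.80 × 0.0025 = $15.64
Union dues: $173.82
Roth contribution: $205.24
Total deductions = $375.47 + $58.82 + $750.00 + $15.64 + $173.82 + $205.24 = $1,578.99
Net pay = $6,257.80 − $1,578.99 = $4,678.81

$4,678.81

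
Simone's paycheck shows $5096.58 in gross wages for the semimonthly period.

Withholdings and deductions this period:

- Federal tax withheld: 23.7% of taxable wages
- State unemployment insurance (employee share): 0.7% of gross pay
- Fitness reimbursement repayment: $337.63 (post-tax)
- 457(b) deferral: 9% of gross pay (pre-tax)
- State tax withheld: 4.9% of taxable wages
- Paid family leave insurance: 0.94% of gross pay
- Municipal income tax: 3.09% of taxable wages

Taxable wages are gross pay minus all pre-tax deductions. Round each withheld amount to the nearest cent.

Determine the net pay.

457(b) deferral: $5096.58 × 0.09 = $458.69
Taxable wages = $5096.58 − $458.69 = $4637.89
Federal tax withheld: $4637.89 × 0.237 = $1099.18
State tax withheld: $4637.89 × 0.049 = $227.26
Municipal income tax: $4637.89 × 0.0309 = $143.31
State unemployment insurance (employee share): $5096.58 × 0.007 = $35.68
Paid family leave insurance: $5096.58 × 0.0094 = $47.91
Fitness reimbursement repayment: $337.63
Total deductions = $458.69 + $1099.18 + $227.26 + $143.31 + $35.68 + $47.91 + $337.63 = $2349.66
Net pay = $5096.58 − $2349.66 = $2746.92

$2746.92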